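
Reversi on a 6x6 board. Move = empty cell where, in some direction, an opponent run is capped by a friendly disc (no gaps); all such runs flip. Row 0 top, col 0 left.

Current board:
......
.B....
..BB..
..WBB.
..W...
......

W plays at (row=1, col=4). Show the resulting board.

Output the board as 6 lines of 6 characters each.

Place W at (1,4); scan 8 dirs for brackets.
Dir NW: first cell '.' (not opp) -> no flip
Dir N: first cell '.' (not opp) -> no flip
Dir NE: first cell '.' (not opp) -> no flip
Dir W: first cell '.' (not opp) -> no flip
Dir E: first cell '.' (not opp) -> no flip
Dir SW: opp run (2,3) capped by W -> flip
Dir S: first cell '.' (not opp) -> no flip
Dir SE: first cell '.' (not opp) -> no flip
All flips: (2,3)

Answer: ......
.B..W.
..BW..
..WBB.
..W...
......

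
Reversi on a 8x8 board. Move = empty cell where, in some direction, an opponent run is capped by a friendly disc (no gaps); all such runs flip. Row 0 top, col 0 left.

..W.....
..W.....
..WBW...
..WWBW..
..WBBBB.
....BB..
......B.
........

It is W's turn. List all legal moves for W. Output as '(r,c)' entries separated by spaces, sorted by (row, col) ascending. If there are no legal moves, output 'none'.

(1,3): flips 1 -> legal
(1,4): flips 1 -> legal
(2,5): no bracket -> illegal
(3,6): no bracket -> illegal
(3,7): no bracket -> illegal
(4,7): flips 4 -> legal
(5,2): no bracket -> illegal
(5,3): flips 2 -> legal
(5,6): flips 3 -> legal
(5,7): flips 1 -> legal
(6,3): no bracket -> illegal
(6,4): flips 3 -> legal
(6,5): flips 4 -> legal
(6,7): no bracket -> illegal
(7,5): no bracket -> illegal
(7,6): no bracket -> illegal
(7,7): flips 3 -> legal

Answer: (1,3) (1,4) (4,7) (5,3) (5,6) (5,7) (6,4) (6,5) (7,7)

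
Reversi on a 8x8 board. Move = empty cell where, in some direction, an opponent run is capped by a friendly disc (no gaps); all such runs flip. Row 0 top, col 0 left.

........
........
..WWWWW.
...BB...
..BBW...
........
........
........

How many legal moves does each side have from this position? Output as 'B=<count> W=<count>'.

-- B to move --
(1,1): flips 1 -> legal
(1,2): flips 1 -> legal
(1,3): flips 1 -> legal
(1,4): flips 1 -> legal
(1,5): flips 1 -> legal
(1,6): flips 1 -> legal
(1,7): no bracket -> illegal
(2,1): no bracket -> illegal
(2,7): no bracket -> illegal
(3,1): no bracket -> illegal
(3,2): no bracket -> illegal
(3,5): no bracket -> illegal
(3,6): no bracket -> illegal
(3,7): no bracket -> illegal
(4,5): flips 1 -> legal
(5,3): no bracket -> illegal
(5,4): flips 1 -> legal
(5,5): flips 1 -> legal
B mobility = 9
-- W to move --
(3,1): no bracket -> illegal
(3,2): no bracket -> illegal
(3,5): no bracket -> illegal
(4,1): flips 2 -> legal
(4,5): flips 1 -> legal
(5,1): flips 2 -> legal
(5,2): flips 2 -> legal
(5,3): flips 2 -> legal
(5,4): no bracket -> illegal
W mobility = 5

Answer: B=9 W=5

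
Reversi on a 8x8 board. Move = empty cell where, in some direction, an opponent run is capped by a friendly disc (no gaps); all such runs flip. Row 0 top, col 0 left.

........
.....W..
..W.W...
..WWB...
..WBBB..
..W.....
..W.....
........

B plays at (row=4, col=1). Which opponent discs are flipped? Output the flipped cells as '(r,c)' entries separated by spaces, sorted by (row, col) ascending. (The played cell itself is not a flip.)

Answer: (4,2)

Derivation:
Dir NW: first cell '.' (not opp) -> no flip
Dir N: first cell '.' (not opp) -> no flip
Dir NE: opp run (3,2), next='.' -> no flip
Dir W: first cell '.' (not opp) -> no flip
Dir E: opp run (4,2) capped by B -> flip
Dir SW: first cell '.' (not opp) -> no flip
Dir S: first cell '.' (not opp) -> no flip
Dir SE: opp run (5,2), next='.' -> no flip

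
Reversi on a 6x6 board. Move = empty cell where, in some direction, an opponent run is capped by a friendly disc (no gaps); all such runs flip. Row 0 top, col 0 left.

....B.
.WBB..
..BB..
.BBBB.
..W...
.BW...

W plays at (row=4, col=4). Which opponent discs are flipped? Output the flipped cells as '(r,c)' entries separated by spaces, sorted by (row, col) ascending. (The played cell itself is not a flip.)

Dir NW: opp run (3,3) (2,2) capped by W -> flip
Dir N: opp run (3,4), next='.' -> no flip
Dir NE: first cell '.' (not opp) -> no flip
Dir W: first cell '.' (not opp) -> no flip
Dir E: first cell '.' (not opp) -> no flip
Dir SW: first cell '.' (not opp) -> no flip
Dir S: first cell '.' (not opp) -> no flip
Dir SE: first cell '.' (not opp) -> no flip

Answer: (2,2) (3,3)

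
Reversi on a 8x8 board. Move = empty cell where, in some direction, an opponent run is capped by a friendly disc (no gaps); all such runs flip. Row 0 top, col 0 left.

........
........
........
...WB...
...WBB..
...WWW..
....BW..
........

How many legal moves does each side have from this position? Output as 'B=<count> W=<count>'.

Answer: B=9 W=9

Derivation:
-- B to move --
(2,2): flips 1 -> legal
(2,3): no bracket -> illegal
(2,4): no bracket -> illegal
(3,2): flips 1 -> legal
(4,2): flips 2 -> legal
(4,6): flips 1 -> legal
(5,2): flips 1 -> legal
(5,6): no bracket -> illegal
(6,2): flips 1 -> legal
(6,3): flips 1 -> legal
(6,6): flips 2 -> legal
(7,4): no bracket -> illegal
(7,5): flips 2 -> legal
(7,6): no bracket -> illegal
B mobility = 9
-- W to move --
(2,3): no bracket -> illegal
(2,4): flips 2 -> legal
(2,5): flips 1 -> legal
(3,5): flips 3 -> legal
(3,6): flips 1 -> legal
(4,6): flips 2 -> legal
(5,6): no bracket -> illegal
(6,3): flips 1 -> legal
(7,3): flips 1 -> legal
(7,4): flips 1 -> legal
(7,5): flips 1 -> legal
W mobility = 9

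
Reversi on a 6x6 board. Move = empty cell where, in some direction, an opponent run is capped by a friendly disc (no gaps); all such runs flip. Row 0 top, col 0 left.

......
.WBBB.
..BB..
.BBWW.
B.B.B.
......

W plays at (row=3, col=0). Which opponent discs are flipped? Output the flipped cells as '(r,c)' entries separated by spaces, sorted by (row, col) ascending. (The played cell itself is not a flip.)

Dir NW: edge -> no flip
Dir N: first cell '.' (not opp) -> no flip
Dir NE: first cell '.' (not opp) -> no flip
Dir W: edge -> no flip
Dir E: opp run (3,1) (3,2) capped by W -> flip
Dir SW: edge -> no flip
Dir S: opp run (4,0), next='.' -> no flip
Dir SE: first cell '.' (not opp) -> no flip

Answer: (3,1) (3,2)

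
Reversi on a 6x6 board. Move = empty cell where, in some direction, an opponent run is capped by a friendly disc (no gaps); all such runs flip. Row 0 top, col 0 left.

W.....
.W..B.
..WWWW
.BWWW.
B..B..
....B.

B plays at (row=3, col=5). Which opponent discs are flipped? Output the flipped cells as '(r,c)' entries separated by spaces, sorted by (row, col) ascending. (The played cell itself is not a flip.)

Answer: (3,2) (3,3) (3,4)

Derivation:
Dir NW: opp run (2,4), next='.' -> no flip
Dir N: opp run (2,5), next='.' -> no flip
Dir NE: edge -> no flip
Dir W: opp run (3,4) (3,3) (3,2) capped by B -> flip
Dir E: edge -> no flip
Dir SW: first cell '.' (not opp) -> no flip
Dir S: first cell '.' (not opp) -> no flip
Dir SE: edge -> no flip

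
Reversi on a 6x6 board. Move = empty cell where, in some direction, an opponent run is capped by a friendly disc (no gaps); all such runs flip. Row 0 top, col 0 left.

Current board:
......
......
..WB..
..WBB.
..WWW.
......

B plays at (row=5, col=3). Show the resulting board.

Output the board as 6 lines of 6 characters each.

Answer: ......
......
..WB..
..WBB.
..WBW.
...B..

Derivation:
Place B at (5,3); scan 8 dirs for brackets.
Dir NW: opp run (4,2), next='.' -> no flip
Dir N: opp run (4,3) capped by B -> flip
Dir NE: opp run (4,4), next='.' -> no flip
Dir W: first cell '.' (not opp) -> no flip
Dir E: first cell '.' (not opp) -> no flip
Dir SW: edge -> no flip
Dir S: edge -> no flip
Dir SE: edge -> no flip
All flips: (4,3)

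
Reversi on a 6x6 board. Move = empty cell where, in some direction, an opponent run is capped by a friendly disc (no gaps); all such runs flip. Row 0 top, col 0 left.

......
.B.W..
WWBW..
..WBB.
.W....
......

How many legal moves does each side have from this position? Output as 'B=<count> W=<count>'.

Answer: B=6 W=7

Derivation:
-- B to move --
(0,2): no bracket -> illegal
(0,3): flips 2 -> legal
(0,4): flips 1 -> legal
(1,0): no bracket -> illegal
(1,2): flips 1 -> legal
(1,4): no bracket -> illegal
(2,4): flips 1 -> legal
(3,0): no bracket -> illegal
(3,1): flips 2 -> legal
(4,0): no bracket -> illegal
(4,2): flips 1 -> legal
(4,3): no bracket -> illegal
(5,0): no bracket -> illegal
(5,1): no bracket -> illegal
(5,2): no bracket -> illegal
B mobility = 6
-- W to move --
(0,0): no bracket -> illegal
(0,1): flips 1 -> legal
(0,2): flips 1 -> legal
(1,0): no bracket -> illegal
(1,2): flips 1 -> legal
(2,4): no bracket -> illegal
(2,5): no bracket -> illegal
(3,1): flips 1 -> legal
(3,5): flips 2 -> legal
(4,2): no bracket -> illegal
(4,3): flips 1 -> legal
(4,4): no bracket -> illegal
(4,5): flips 1 -> legal
W mobility = 7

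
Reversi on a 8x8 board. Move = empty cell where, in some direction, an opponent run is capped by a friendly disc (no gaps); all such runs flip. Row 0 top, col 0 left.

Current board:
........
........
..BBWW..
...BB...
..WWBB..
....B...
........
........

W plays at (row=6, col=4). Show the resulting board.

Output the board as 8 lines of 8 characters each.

Answer: ........
........
..BBWW..
...BW...
..WWWB..
....W...
....W...
........

Derivation:
Place W at (6,4); scan 8 dirs for brackets.
Dir NW: first cell '.' (not opp) -> no flip
Dir N: opp run (5,4) (4,4) (3,4) capped by W -> flip
Dir NE: first cell '.' (not opp) -> no flip
Dir W: first cell '.' (not opp) -> no flip
Dir E: first cell '.' (not opp) -> no flip
Dir SW: first cell '.' (not opp) -> no flip
Dir S: first cell '.' (not opp) -> no flip
Dir SE: first cell '.' (not opp) -> no flip
All flips: (3,4) (4,4) (5,4)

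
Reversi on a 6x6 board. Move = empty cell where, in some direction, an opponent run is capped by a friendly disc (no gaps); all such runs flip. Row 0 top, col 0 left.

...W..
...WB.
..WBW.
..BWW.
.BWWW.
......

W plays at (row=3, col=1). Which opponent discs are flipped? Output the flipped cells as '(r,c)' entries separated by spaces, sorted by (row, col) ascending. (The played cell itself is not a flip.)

Answer: (3,2)

Derivation:
Dir NW: first cell '.' (not opp) -> no flip
Dir N: first cell '.' (not opp) -> no flip
Dir NE: first cell 'W' (not opp) -> no flip
Dir W: first cell '.' (not opp) -> no flip
Dir E: opp run (3,2) capped by W -> flip
Dir SW: first cell '.' (not opp) -> no flip
Dir S: opp run (4,1), next='.' -> no flip
Dir SE: first cell 'W' (not opp) -> no flip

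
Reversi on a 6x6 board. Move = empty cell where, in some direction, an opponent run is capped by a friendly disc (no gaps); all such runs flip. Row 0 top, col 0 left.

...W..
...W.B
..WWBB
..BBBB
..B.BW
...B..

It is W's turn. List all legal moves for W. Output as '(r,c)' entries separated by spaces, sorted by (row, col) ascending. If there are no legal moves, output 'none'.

Answer: (0,5) (4,1) (4,3) (5,2) (5,5)

Derivation:
(0,4): no bracket -> illegal
(0,5): flips 3 -> legal
(1,4): no bracket -> illegal
(2,1): no bracket -> illegal
(3,1): no bracket -> illegal
(4,1): flips 1 -> legal
(4,3): flips 2 -> legal
(5,1): no bracket -> illegal
(5,2): flips 2 -> legal
(5,4): no bracket -> illegal
(5,5): flips 2 -> legal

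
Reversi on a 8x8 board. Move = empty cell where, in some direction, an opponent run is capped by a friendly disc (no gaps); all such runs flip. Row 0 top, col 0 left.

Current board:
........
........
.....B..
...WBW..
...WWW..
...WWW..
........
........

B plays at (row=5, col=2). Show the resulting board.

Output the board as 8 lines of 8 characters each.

Place B at (5,2); scan 8 dirs for brackets.
Dir NW: first cell '.' (not opp) -> no flip
Dir N: first cell '.' (not opp) -> no flip
Dir NE: opp run (4,3) capped by B -> flip
Dir W: first cell '.' (not opp) -> no flip
Dir E: opp run (5,3) (5,4) (5,5), next='.' -> no flip
Dir SW: first cell '.' (not opp) -> no flip
Dir S: first cell '.' (not opp) -> no flip
Dir SE: first cell '.' (not opp) -> no flip
All flips: (4,3)

Answer: ........
........
.....B..
...WBW..
...BWW..
..BWWW..
........
........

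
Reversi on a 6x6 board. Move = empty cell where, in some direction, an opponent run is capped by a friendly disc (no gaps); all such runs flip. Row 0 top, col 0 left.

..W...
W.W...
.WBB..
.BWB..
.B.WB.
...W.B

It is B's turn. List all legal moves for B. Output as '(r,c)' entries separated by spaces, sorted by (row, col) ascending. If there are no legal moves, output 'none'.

(0,0): no bracket -> illegal
(0,1): flips 1 -> legal
(0,3): no bracket -> illegal
(1,1): flips 1 -> legal
(1,3): no bracket -> illegal
(2,0): flips 1 -> legal
(3,0): no bracket -> illegal
(3,4): no bracket -> illegal
(4,2): flips 2 -> legal
(5,2): no bracket -> illegal
(5,4): no bracket -> illegal

Answer: (0,1) (1,1) (2,0) (4,2)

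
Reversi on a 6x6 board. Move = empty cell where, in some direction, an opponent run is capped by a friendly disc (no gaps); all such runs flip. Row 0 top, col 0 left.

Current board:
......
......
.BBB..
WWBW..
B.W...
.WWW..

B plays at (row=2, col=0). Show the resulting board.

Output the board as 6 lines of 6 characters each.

Place B at (2,0); scan 8 dirs for brackets.
Dir NW: edge -> no flip
Dir N: first cell '.' (not opp) -> no flip
Dir NE: first cell '.' (not opp) -> no flip
Dir W: edge -> no flip
Dir E: first cell 'B' (not opp) -> no flip
Dir SW: edge -> no flip
Dir S: opp run (3,0) capped by B -> flip
Dir SE: opp run (3,1) (4,2) (5,3), next=edge -> no flip
All flips: (3,0)

Answer: ......
......
BBBB..
BWBW..
B.W...
.WWW..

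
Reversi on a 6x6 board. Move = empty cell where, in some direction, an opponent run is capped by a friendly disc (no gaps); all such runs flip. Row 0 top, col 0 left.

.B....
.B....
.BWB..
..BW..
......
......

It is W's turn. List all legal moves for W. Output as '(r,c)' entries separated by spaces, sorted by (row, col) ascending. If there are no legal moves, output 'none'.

Answer: (0,0) (1,3) (2,0) (2,4) (3,1) (4,2)

Derivation:
(0,0): flips 1 -> legal
(0,2): no bracket -> illegal
(1,0): no bracket -> illegal
(1,2): no bracket -> illegal
(1,3): flips 1 -> legal
(1,4): no bracket -> illegal
(2,0): flips 1 -> legal
(2,4): flips 1 -> legal
(3,0): no bracket -> illegal
(3,1): flips 1 -> legal
(3,4): no bracket -> illegal
(4,1): no bracket -> illegal
(4,2): flips 1 -> legal
(4,3): no bracket -> illegal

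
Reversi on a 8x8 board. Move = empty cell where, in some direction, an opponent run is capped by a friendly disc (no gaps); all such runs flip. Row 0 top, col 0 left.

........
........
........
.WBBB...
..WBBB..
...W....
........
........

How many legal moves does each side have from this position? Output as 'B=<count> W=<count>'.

Answer: B=6 W=5

Derivation:
-- B to move --
(2,0): no bracket -> illegal
(2,1): no bracket -> illegal
(2,2): no bracket -> illegal
(3,0): flips 1 -> legal
(4,0): no bracket -> illegal
(4,1): flips 1 -> legal
(5,1): flips 1 -> legal
(5,2): flips 1 -> legal
(5,4): no bracket -> illegal
(6,2): flips 1 -> legal
(6,3): flips 1 -> legal
(6,4): no bracket -> illegal
B mobility = 6
-- W to move --
(2,1): no bracket -> illegal
(2,2): flips 1 -> legal
(2,3): flips 2 -> legal
(2,4): flips 1 -> legal
(2,5): no bracket -> illegal
(3,5): flips 4 -> legal
(3,6): no bracket -> illegal
(4,1): no bracket -> illegal
(4,6): flips 3 -> legal
(5,2): no bracket -> illegal
(5,4): no bracket -> illegal
(5,5): no bracket -> illegal
(5,6): no bracket -> illegal
W mobility = 5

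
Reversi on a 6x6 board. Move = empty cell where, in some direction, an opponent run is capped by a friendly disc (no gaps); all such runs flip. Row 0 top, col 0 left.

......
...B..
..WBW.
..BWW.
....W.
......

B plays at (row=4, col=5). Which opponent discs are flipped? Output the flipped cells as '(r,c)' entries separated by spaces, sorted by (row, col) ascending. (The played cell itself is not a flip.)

Answer: (3,4)

Derivation:
Dir NW: opp run (3,4) capped by B -> flip
Dir N: first cell '.' (not opp) -> no flip
Dir NE: edge -> no flip
Dir W: opp run (4,4), next='.' -> no flip
Dir E: edge -> no flip
Dir SW: first cell '.' (not opp) -> no flip
Dir S: first cell '.' (not opp) -> no flip
Dir SE: edge -> no flip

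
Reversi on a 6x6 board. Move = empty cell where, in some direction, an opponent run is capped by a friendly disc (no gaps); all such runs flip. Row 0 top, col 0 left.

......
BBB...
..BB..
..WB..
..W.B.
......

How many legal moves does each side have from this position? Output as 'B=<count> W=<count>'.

Answer: B=4 W=4

Derivation:
-- B to move --
(2,1): no bracket -> illegal
(3,1): flips 1 -> legal
(4,1): flips 1 -> legal
(4,3): no bracket -> illegal
(5,1): flips 1 -> legal
(5,2): flips 2 -> legal
(5,3): no bracket -> illegal
B mobility = 4
-- W to move --
(0,0): no bracket -> illegal
(0,1): no bracket -> illegal
(0,2): flips 2 -> legal
(0,3): no bracket -> illegal
(1,3): no bracket -> illegal
(1,4): flips 1 -> legal
(2,0): no bracket -> illegal
(2,1): no bracket -> illegal
(2,4): flips 1 -> legal
(3,1): no bracket -> illegal
(3,4): flips 1 -> legal
(3,5): no bracket -> illegal
(4,3): no bracket -> illegal
(4,5): no bracket -> illegal
(5,3): no bracket -> illegal
(5,4): no bracket -> illegal
(5,5): no bracket -> illegal
W mobility = 4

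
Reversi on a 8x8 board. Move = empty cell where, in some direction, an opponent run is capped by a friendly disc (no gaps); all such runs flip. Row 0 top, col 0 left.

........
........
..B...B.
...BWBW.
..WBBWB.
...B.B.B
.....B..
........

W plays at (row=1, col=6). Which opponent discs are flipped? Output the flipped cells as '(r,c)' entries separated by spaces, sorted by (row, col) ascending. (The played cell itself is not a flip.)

Answer: (2,6)

Derivation:
Dir NW: first cell '.' (not opp) -> no flip
Dir N: first cell '.' (not opp) -> no flip
Dir NE: first cell '.' (not opp) -> no flip
Dir W: first cell '.' (not opp) -> no flip
Dir E: first cell '.' (not opp) -> no flip
Dir SW: first cell '.' (not opp) -> no flip
Dir S: opp run (2,6) capped by W -> flip
Dir SE: first cell '.' (not opp) -> no flip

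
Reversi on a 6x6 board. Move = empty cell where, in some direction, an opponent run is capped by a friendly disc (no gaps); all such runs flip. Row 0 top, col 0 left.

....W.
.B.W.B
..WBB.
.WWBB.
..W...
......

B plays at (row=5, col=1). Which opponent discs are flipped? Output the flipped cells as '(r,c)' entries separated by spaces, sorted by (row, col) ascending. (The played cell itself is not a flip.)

Dir NW: first cell '.' (not opp) -> no flip
Dir N: first cell '.' (not opp) -> no flip
Dir NE: opp run (4,2) capped by B -> flip
Dir W: first cell '.' (not opp) -> no flip
Dir E: first cell '.' (not opp) -> no flip
Dir SW: edge -> no flip
Dir S: edge -> no flip
Dir SE: edge -> no flip

Answer: (4,2)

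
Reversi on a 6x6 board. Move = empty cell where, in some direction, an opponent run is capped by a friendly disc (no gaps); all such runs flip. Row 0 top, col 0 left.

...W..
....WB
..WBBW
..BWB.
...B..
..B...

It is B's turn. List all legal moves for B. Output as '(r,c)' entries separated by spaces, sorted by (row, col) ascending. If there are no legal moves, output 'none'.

(0,2): no bracket -> illegal
(0,4): flips 1 -> legal
(0,5): flips 1 -> legal
(1,1): no bracket -> illegal
(1,2): flips 1 -> legal
(1,3): flips 1 -> legal
(2,1): flips 1 -> legal
(3,1): no bracket -> illegal
(3,5): flips 1 -> legal
(4,2): flips 1 -> legal
(4,4): no bracket -> illegal

Answer: (0,4) (0,5) (1,2) (1,3) (2,1) (3,5) (4,2)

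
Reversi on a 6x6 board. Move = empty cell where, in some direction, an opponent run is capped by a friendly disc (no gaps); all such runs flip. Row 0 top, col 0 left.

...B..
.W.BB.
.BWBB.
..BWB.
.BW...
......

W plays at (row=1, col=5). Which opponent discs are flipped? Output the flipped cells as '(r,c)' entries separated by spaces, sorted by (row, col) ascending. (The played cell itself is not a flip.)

Dir NW: first cell '.' (not opp) -> no flip
Dir N: first cell '.' (not opp) -> no flip
Dir NE: edge -> no flip
Dir W: opp run (1,4) (1,3), next='.' -> no flip
Dir E: edge -> no flip
Dir SW: opp run (2,4) capped by W -> flip
Dir S: first cell '.' (not opp) -> no flip
Dir SE: edge -> no flip

Answer: (2,4)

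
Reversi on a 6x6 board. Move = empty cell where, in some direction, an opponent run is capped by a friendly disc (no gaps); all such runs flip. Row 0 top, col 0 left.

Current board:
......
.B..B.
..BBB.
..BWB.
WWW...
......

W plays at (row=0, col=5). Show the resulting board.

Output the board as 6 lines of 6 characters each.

Place W at (0,5); scan 8 dirs for brackets.
Dir NW: edge -> no flip
Dir N: edge -> no flip
Dir NE: edge -> no flip
Dir W: first cell '.' (not opp) -> no flip
Dir E: edge -> no flip
Dir SW: opp run (1,4) (2,3) (3,2) capped by W -> flip
Dir S: first cell '.' (not opp) -> no flip
Dir SE: edge -> no flip
All flips: (1,4) (2,3) (3,2)

Answer: .....W
.B..W.
..BWB.
..WWB.
WWW...
......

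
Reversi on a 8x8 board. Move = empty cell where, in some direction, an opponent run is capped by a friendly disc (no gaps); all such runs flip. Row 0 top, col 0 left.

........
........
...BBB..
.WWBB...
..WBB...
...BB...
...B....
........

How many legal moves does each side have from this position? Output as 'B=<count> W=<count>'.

Answer: B=5 W=6

Derivation:
-- B to move --
(2,0): flips 2 -> legal
(2,1): flips 1 -> legal
(2,2): no bracket -> illegal
(3,0): flips 2 -> legal
(4,0): no bracket -> illegal
(4,1): flips 2 -> legal
(5,1): flips 1 -> legal
(5,2): no bracket -> illegal
B mobility = 5
-- W to move --
(1,2): no bracket -> illegal
(1,3): no bracket -> illegal
(1,4): flips 1 -> legal
(1,5): flips 2 -> legal
(1,6): no bracket -> illegal
(2,2): no bracket -> illegal
(2,6): no bracket -> illegal
(3,5): flips 2 -> legal
(3,6): no bracket -> illegal
(4,5): flips 2 -> legal
(5,2): no bracket -> illegal
(5,5): no bracket -> illegal
(6,2): no bracket -> illegal
(6,4): flips 1 -> legal
(6,5): flips 2 -> legal
(7,2): no bracket -> illegal
(7,3): no bracket -> illegal
(7,4): no bracket -> illegal
W mobility = 6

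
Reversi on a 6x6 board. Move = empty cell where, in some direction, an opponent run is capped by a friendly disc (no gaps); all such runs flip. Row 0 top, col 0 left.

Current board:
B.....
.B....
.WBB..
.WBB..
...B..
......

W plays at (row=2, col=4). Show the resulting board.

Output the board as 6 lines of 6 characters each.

Place W at (2,4); scan 8 dirs for brackets.
Dir NW: first cell '.' (not opp) -> no flip
Dir N: first cell '.' (not opp) -> no flip
Dir NE: first cell '.' (not opp) -> no flip
Dir W: opp run (2,3) (2,2) capped by W -> flip
Dir E: first cell '.' (not opp) -> no flip
Dir SW: opp run (3,3), next='.' -> no flip
Dir S: first cell '.' (not opp) -> no flip
Dir SE: first cell '.' (not opp) -> no flip
All flips: (2,2) (2,3)

Answer: B.....
.B....
.WWWW.
.WBB..
...B..
......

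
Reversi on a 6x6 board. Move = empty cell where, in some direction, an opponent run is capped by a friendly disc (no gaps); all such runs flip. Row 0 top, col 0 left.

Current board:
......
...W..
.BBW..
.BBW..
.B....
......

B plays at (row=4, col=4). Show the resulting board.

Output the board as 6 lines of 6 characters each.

Place B at (4,4); scan 8 dirs for brackets.
Dir NW: opp run (3,3) capped by B -> flip
Dir N: first cell '.' (not opp) -> no flip
Dir NE: first cell '.' (not opp) -> no flip
Dir W: first cell '.' (not opp) -> no flip
Dir E: first cell '.' (not opp) -> no flip
Dir SW: first cell '.' (not opp) -> no flip
Dir S: first cell '.' (not opp) -> no flip
Dir SE: first cell '.' (not opp) -> no flip
All flips: (3,3)

Answer: ......
...W..
.BBW..
.BBB..
.B..B.
......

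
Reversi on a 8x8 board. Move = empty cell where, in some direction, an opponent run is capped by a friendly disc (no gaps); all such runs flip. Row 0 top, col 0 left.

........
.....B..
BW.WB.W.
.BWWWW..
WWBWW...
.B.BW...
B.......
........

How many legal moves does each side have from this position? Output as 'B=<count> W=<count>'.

Answer: B=10 W=11

Derivation:
-- B to move --
(1,0): no bracket -> illegal
(1,1): flips 1 -> legal
(1,2): no bracket -> illegal
(1,3): flips 3 -> legal
(1,4): no bracket -> illegal
(1,6): no bracket -> illegal
(1,7): flips 3 -> legal
(2,2): flips 3 -> legal
(2,5): no bracket -> illegal
(2,7): no bracket -> illegal
(3,0): no bracket -> illegal
(3,6): flips 4 -> legal
(3,7): flips 1 -> legal
(4,5): flips 2 -> legal
(4,6): flips 1 -> legal
(5,0): no bracket -> illegal
(5,2): no bracket -> illegal
(5,5): flips 1 -> legal
(6,3): no bracket -> illegal
(6,4): flips 3 -> legal
(6,5): no bracket -> illegal
B mobility = 10
-- W to move --
(0,4): flips 1 -> legal
(0,5): no bracket -> illegal
(0,6): flips 2 -> legal
(1,0): no bracket -> illegal
(1,1): no bracket -> illegal
(1,3): flips 1 -> legal
(1,4): flips 1 -> legal
(1,6): no bracket -> illegal
(2,2): flips 1 -> legal
(2,5): flips 1 -> legal
(3,0): flips 1 -> legal
(5,0): no bracket -> illegal
(5,2): flips 2 -> legal
(6,1): flips 1 -> legal
(6,2): flips 2 -> legal
(6,3): flips 1 -> legal
(6,4): no bracket -> illegal
(7,0): no bracket -> illegal
(7,1): no bracket -> illegal
W mobility = 11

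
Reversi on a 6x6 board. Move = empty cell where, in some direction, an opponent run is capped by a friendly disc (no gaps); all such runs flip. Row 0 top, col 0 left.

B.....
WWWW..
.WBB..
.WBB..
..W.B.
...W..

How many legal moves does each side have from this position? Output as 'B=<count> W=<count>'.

Answer: B=9 W=5

Derivation:
-- B to move --
(0,1): flips 1 -> legal
(0,2): flips 1 -> legal
(0,3): flips 1 -> legal
(0,4): flips 1 -> legal
(1,4): no bracket -> illegal
(2,0): flips 2 -> legal
(2,4): no bracket -> illegal
(3,0): flips 1 -> legal
(4,0): flips 1 -> legal
(4,1): no bracket -> illegal
(4,3): no bracket -> illegal
(5,1): flips 1 -> legal
(5,2): flips 1 -> legal
(5,4): no bracket -> illegal
B mobility = 9
-- W to move --
(0,1): no bracket -> illegal
(1,4): no bracket -> illegal
(2,4): flips 3 -> legal
(3,4): flips 3 -> legal
(3,5): flips 1 -> legal
(4,1): no bracket -> illegal
(4,3): flips 3 -> legal
(4,5): no bracket -> illegal
(5,4): no bracket -> illegal
(5,5): flips 3 -> legal
W mobility = 5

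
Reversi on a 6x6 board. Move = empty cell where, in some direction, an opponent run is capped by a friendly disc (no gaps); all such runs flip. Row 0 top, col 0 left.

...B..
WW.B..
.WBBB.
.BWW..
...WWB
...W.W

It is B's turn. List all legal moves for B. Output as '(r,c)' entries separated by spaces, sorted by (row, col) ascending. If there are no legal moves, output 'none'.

Answer: (0,0) (0,1) (2,0) (3,4) (4,1) (4,2)

Derivation:
(0,0): flips 1 -> legal
(0,1): flips 2 -> legal
(0,2): no bracket -> illegal
(1,2): no bracket -> illegal
(2,0): flips 1 -> legal
(3,0): no bracket -> illegal
(3,4): flips 2 -> legal
(3,5): no bracket -> illegal
(4,1): flips 1 -> legal
(4,2): flips 4 -> legal
(5,2): no bracket -> illegal
(5,4): no bracket -> illegal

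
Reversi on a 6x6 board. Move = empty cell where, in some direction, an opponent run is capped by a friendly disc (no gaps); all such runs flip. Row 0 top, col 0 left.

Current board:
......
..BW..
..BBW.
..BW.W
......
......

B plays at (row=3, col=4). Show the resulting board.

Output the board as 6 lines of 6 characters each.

Place B at (3,4); scan 8 dirs for brackets.
Dir NW: first cell 'B' (not opp) -> no flip
Dir N: opp run (2,4), next='.' -> no flip
Dir NE: first cell '.' (not opp) -> no flip
Dir W: opp run (3,3) capped by B -> flip
Dir E: opp run (3,5), next=edge -> no flip
Dir SW: first cell '.' (not opp) -> no flip
Dir S: first cell '.' (not opp) -> no flip
Dir SE: first cell '.' (not opp) -> no flip
All flips: (3,3)

Answer: ......
..BW..
..BBW.
..BBBW
......
......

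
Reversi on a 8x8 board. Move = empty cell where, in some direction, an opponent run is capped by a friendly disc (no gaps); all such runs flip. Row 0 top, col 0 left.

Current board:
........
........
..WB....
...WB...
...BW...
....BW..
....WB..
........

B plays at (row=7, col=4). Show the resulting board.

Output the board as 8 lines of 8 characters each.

Place B at (7,4); scan 8 dirs for brackets.
Dir NW: first cell '.' (not opp) -> no flip
Dir N: opp run (6,4) capped by B -> flip
Dir NE: first cell 'B' (not opp) -> no flip
Dir W: first cell '.' (not opp) -> no flip
Dir E: first cell '.' (not opp) -> no flip
Dir SW: edge -> no flip
Dir S: edge -> no flip
Dir SE: edge -> no flip
All flips: (6,4)

Answer: ........
........
..WB....
...WB...
...BW...
....BW..
....BB..
....B...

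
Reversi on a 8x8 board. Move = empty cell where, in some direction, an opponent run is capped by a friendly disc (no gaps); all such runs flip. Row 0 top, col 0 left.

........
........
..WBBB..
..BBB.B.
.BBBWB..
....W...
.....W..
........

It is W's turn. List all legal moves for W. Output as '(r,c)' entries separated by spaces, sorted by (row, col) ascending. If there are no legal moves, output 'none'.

Answer: (1,4) (2,1) (2,6) (2,7) (4,0) (4,6) (5,2)

Derivation:
(1,2): no bracket -> illegal
(1,3): no bracket -> illegal
(1,4): flips 2 -> legal
(1,5): no bracket -> illegal
(1,6): no bracket -> illegal
(2,1): flips 2 -> legal
(2,6): flips 3 -> legal
(2,7): flips 2 -> legal
(3,0): no bracket -> illegal
(3,1): no bracket -> illegal
(3,5): no bracket -> illegal
(3,7): no bracket -> illegal
(4,0): flips 3 -> legal
(4,6): flips 1 -> legal
(4,7): no bracket -> illegal
(5,0): no bracket -> illegal
(5,1): no bracket -> illegal
(5,2): flips 2 -> legal
(5,3): no bracket -> illegal
(5,5): no bracket -> illegal
(5,6): no bracket -> illegal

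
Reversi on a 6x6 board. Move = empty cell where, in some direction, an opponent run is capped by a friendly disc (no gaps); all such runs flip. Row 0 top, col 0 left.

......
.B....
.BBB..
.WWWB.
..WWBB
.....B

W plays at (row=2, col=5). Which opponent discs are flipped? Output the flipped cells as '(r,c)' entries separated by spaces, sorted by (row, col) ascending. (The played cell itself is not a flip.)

Answer: (3,4)

Derivation:
Dir NW: first cell '.' (not opp) -> no flip
Dir N: first cell '.' (not opp) -> no flip
Dir NE: edge -> no flip
Dir W: first cell '.' (not opp) -> no flip
Dir E: edge -> no flip
Dir SW: opp run (3,4) capped by W -> flip
Dir S: first cell '.' (not opp) -> no flip
Dir SE: edge -> no flip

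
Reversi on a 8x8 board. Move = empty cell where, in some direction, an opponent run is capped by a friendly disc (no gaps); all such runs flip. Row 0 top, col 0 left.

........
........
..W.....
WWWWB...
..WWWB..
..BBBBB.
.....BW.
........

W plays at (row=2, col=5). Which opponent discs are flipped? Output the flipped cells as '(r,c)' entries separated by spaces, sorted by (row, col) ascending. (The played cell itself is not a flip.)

Answer: (3,4)

Derivation:
Dir NW: first cell '.' (not opp) -> no flip
Dir N: first cell '.' (not opp) -> no flip
Dir NE: first cell '.' (not opp) -> no flip
Dir W: first cell '.' (not opp) -> no flip
Dir E: first cell '.' (not opp) -> no flip
Dir SW: opp run (3,4) capped by W -> flip
Dir S: first cell '.' (not opp) -> no flip
Dir SE: first cell '.' (not opp) -> no flip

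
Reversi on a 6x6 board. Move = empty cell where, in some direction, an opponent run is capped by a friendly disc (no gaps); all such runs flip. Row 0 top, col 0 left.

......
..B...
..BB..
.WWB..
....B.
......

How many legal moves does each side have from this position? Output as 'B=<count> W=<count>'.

-- B to move --
(2,0): no bracket -> illegal
(2,1): no bracket -> illegal
(3,0): flips 2 -> legal
(4,0): flips 1 -> legal
(4,1): flips 1 -> legal
(4,2): flips 1 -> legal
(4,3): no bracket -> illegal
B mobility = 4
-- W to move --
(0,1): no bracket -> illegal
(0,2): flips 2 -> legal
(0,3): no bracket -> illegal
(1,1): no bracket -> illegal
(1,3): flips 1 -> legal
(1,4): flips 1 -> legal
(2,1): no bracket -> illegal
(2,4): no bracket -> illegal
(3,4): flips 1 -> legal
(3,5): no bracket -> illegal
(4,2): no bracket -> illegal
(4,3): no bracket -> illegal
(4,5): no bracket -> illegal
(5,3): no bracket -> illegal
(5,4): no bracket -> illegal
(5,5): no bracket -> illegal
W mobility = 4

Answer: B=4 W=4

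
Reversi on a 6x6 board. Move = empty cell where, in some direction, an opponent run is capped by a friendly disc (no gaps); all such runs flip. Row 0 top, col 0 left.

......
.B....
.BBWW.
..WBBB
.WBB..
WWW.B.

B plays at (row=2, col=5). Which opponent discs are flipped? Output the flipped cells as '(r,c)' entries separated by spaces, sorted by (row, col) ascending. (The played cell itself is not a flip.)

Answer: (2,3) (2,4)

Derivation:
Dir NW: first cell '.' (not opp) -> no flip
Dir N: first cell '.' (not opp) -> no flip
Dir NE: edge -> no flip
Dir W: opp run (2,4) (2,3) capped by B -> flip
Dir E: edge -> no flip
Dir SW: first cell 'B' (not opp) -> no flip
Dir S: first cell 'B' (not opp) -> no flip
Dir SE: edge -> no flip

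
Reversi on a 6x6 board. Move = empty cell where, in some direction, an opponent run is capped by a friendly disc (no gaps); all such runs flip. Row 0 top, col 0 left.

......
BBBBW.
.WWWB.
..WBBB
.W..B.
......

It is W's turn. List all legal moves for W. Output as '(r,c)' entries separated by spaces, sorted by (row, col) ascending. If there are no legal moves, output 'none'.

Answer: (0,0) (0,1) (0,2) (0,3) (0,4) (2,5) (4,3) (4,5) (5,4) (5,5)

Derivation:
(0,0): flips 1 -> legal
(0,1): flips 2 -> legal
(0,2): flips 1 -> legal
(0,3): flips 2 -> legal
(0,4): flips 1 -> legal
(1,5): no bracket -> illegal
(2,0): no bracket -> illegal
(2,5): flips 1 -> legal
(4,2): no bracket -> illegal
(4,3): flips 1 -> legal
(4,5): flips 1 -> legal
(5,3): no bracket -> illegal
(5,4): flips 3 -> legal
(5,5): flips 2 -> legal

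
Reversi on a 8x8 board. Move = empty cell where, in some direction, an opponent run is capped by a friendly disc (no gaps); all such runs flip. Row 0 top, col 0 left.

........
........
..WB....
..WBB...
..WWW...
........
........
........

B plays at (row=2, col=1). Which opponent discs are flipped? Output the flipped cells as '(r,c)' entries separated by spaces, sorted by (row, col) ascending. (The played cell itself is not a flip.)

Dir NW: first cell '.' (not opp) -> no flip
Dir N: first cell '.' (not opp) -> no flip
Dir NE: first cell '.' (not opp) -> no flip
Dir W: first cell '.' (not opp) -> no flip
Dir E: opp run (2,2) capped by B -> flip
Dir SW: first cell '.' (not opp) -> no flip
Dir S: first cell '.' (not opp) -> no flip
Dir SE: opp run (3,2) (4,3), next='.' -> no flip

Answer: (2,2)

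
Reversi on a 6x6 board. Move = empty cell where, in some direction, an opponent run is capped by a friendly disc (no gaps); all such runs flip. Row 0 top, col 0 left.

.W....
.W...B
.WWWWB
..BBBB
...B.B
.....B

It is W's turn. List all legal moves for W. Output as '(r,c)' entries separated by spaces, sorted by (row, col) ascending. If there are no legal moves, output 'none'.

Answer: (4,1) (4,2) (4,4) (5,3) (5,4)

Derivation:
(0,4): no bracket -> illegal
(0,5): no bracket -> illegal
(1,4): no bracket -> illegal
(3,1): no bracket -> illegal
(4,1): flips 1 -> legal
(4,2): flips 2 -> legal
(4,4): flips 2 -> legal
(5,2): no bracket -> illegal
(5,3): flips 2 -> legal
(5,4): flips 2 -> legal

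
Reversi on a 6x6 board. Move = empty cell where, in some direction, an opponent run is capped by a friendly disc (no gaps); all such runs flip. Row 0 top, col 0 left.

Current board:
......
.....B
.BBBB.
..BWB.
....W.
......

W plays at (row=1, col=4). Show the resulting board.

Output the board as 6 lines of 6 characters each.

Answer: ......
....WB
.BBBW.
..BWW.
....W.
......

Derivation:
Place W at (1,4); scan 8 dirs for brackets.
Dir NW: first cell '.' (not opp) -> no flip
Dir N: first cell '.' (not opp) -> no flip
Dir NE: first cell '.' (not opp) -> no flip
Dir W: first cell '.' (not opp) -> no flip
Dir E: opp run (1,5), next=edge -> no flip
Dir SW: opp run (2,3) (3,2), next='.' -> no flip
Dir S: opp run (2,4) (3,4) capped by W -> flip
Dir SE: first cell '.' (not opp) -> no flip
All flips: (2,4) (3,4)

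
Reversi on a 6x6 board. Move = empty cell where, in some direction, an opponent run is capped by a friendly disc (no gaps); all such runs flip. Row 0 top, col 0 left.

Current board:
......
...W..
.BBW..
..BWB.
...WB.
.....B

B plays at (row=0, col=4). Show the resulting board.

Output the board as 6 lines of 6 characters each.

Place B at (0,4); scan 8 dirs for brackets.
Dir NW: edge -> no flip
Dir N: edge -> no flip
Dir NE: edge -> no flip
Dir W: first cell '.' (not opp) -> no flip
Dir E: first cell '.' (not opp) -> no flip
Dir SW: opp run (1,3) capped by B -> flip
Dir S: first cell '.' (not opp) -> no flip
Dir SE: first cell '.' (not opp) -> no flip
All flips: (1,3)

Answer: ....B.
...B..
.BBW..
..BWB.
...WB.
.....B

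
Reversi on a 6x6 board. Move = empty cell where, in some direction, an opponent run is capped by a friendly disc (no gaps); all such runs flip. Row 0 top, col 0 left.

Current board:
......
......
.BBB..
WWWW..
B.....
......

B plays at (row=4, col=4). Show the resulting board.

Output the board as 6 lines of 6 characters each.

Answer: ......
......
.BBB..
WWWB..
B...B.
......

Derivation:
Place B at (4,4); scan 8 dirs for brackets.
Dir NW: opp run (3,3) capped by B -> flip
Dir N: first cell '.' (not opp) -> no flip
Dir NE: first cell '.' (not opp) -> no flip
Dir W: first cell '.' (not opp) -> no flip
Dir E: first cell '.' (not opp) -> no flip
Dir SW: first cell '.' (not opp) -> no flip
Dir S: first cell '.' (not opp) -> no flip
Dir SE: first cell '.' (not opp) -> no flip
All flips: (3,3)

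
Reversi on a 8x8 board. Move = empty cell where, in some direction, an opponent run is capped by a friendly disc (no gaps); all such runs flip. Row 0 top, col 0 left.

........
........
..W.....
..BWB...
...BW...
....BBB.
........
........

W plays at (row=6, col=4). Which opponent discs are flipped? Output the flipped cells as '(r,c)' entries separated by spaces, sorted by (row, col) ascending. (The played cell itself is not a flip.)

Answer: (5,4)

Derivation:
Dir NW: first cell '.' (not opp) -> no flip
Dir N: opp run (5,4) capped by W -> flip
Dir NE: opp run (5,5), next='.' -> no flip
Dir W: first cell '.' (not opp) -> no flip
Dir E: first cell '.' (not opp) -> no flip
Dir SW: first cell '.' (not opp) -> no flip
Dir S: first cell '.' (not opp) -> no flip
Dir SE: first cell '.' (not opp) -> no flip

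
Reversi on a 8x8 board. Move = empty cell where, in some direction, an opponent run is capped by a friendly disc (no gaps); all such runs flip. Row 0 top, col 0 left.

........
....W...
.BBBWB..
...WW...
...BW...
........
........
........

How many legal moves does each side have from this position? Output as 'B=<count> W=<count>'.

-- B to move --
(0,3): flips 1 -> legal
(0,4): no bracket -> illegal
(0,5): flips 1 -> legal
(1,3): no bracket -> illegal
(1,5): no bracket -> illegal
(3,2): no bracket -> illegal
(3,5): no bracket -> illegal
(4,2): no bracket -> illegal
(4,5): flips 2 -> legal
(5,3): no bracket -> illegal
(5,4): no bracket -> illegal
(5,5): flips 2 -> legal
B mobility = 4
-- W to move --
(1,0): no bracket -> illegal
(1,1): flips 1 -> legal
(1,2): flips 1 -> legal
(1,3): flips 1 -> legal
(1,5): no bracket -> illegal
(1,6): flips 1 -> legal
(2,0): flips 3 -> legal
(2,6): flips 1 -> legal
(3,0): no bracket -> illegal
(3,1): no bracket -> illegal
(3,2): flips 1 -> legal
(3,5): no bracket -> illegal
(3,6): flips 1 -> legal
(4,2): flips 1 -> legal
(5,2): flips 1 -> legal
(5,3): flips 1 -> legal
(5,4): no bracket -> illegal
W mobility = 11

Answer: B=4 W=11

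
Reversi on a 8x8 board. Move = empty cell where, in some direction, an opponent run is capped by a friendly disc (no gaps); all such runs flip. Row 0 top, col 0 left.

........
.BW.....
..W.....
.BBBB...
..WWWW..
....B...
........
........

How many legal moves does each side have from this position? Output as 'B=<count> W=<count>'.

-- B to move --
(0,1): no bracket -> illegal
(0,2): flips 2 -> legal
(0,3): no bracket -> illegal
(1,3): flips 2 -> legal
(2,1): no bracket -> illegal
(2,3): no bracket -> illegal
(3,5): no bracket -> illegal
(3,6): flips 1 -> legal
(4,1): no bracket -> illegal
(4,6): no bracket -> illegal
(5,1): flips 1 -> legal
(5,2): flips 2 -> legal
(5,3): flips 2 -> legal
(5,5): flips 1 -> legal
(5,6): flips 1 -> legal
B mobility = 8
-- W to move --
(0,0): flips 1 -> legal
(0,1): no bracket -> illegal
(0,2): no bracket -> illegal
(1,0): flips 1 -> legal
(2,0): flips 1 -> legal
(2,1): flips 1 -> legal
(2,3): flips 2 -> legal
(2,4): flips 2 -> legal
(2,5): flips 1 -> legal
(3,0): no bracket -> illegal
(3,5): no bracket -> illegal
(4,0): flips 1 -> legal
(4,1): no bracket -> illegal
(5,3): no bracket -> illegal
(5,5): no bracket -> illegal
(6,3): flips 1 -> legal
(6,4): flips 1 -> legal
(6,5): flips 1 -> legal
W mobility = 11

Answer: B=8 W=11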